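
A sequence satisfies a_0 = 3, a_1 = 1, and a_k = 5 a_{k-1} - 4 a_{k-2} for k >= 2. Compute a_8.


The characteristic equation is t^2 - 5 t + 4 = 0, with roots r_1 = 4 and r_2 = 1 (so c_1 = r_1 + r_2, c_2 = -r_1 r_2 as required).
One can use the closed form a_n = A r_1^n + B r_2^n, but direct iteration is more reliable:
a_0 = 3, a_1 = 1, a_2 = -7, a_3 = -39, a_4 = -167, a_5 = -679, a_6 = -2727, a_7 = -10919, a_8 = -43687.
So a_8 = -43687.

-43687


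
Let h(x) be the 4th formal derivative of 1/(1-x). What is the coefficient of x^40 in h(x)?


Differentiating 4 times: d^4/dx^4 [1/(1-x)] = 4!/(1-x)^5.
The expansion 1/(1-x)^5 = sum_{k>=0} C(k+4, 4) x^k, so the coefficient of x^n in 4!/(1-x)^5 is 4! * C(n+4, 4).
For n = 40: 24 * C(44, 4) = 24 * 135751 = 3258024

3258024


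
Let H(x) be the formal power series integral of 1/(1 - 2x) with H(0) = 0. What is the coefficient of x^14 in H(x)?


1/(1 - 2x) = sum_{k>=0} 2^k x^k. Integrating termwise with H(0) = 0:
H(x) = sum_{k>=0} 2^k x^(k+1) / (k+1) = sum_{m>=1} 2^(m-1) x^m / m.
For m = 14: 2^13/14 = 8192/14 = 4096/7.

4096/7


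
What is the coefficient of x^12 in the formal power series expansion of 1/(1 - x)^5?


The negative binomial / multiset identity is
1/(1 - x)^r = sum_{k>=0} C(k + r - 1, r - 1) x^k.
Here r = 5 and k = 12, so the coefficient is
C(12 + 4, 4) = C(16, 4)
= 1820

1820


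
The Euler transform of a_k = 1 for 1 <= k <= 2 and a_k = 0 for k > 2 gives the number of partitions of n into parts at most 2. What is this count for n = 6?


Partitions of 6 into parts at most 2:
Using generating function (1-x)^(-1)(1-x^2)^(-1),
the coefficient of x^6 = 4

4


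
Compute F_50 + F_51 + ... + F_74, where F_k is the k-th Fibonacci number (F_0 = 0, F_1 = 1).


Use the identity sum_{k=0}^{N} F_k = F_{N+2} - 1 (which follows from F_{k+2} - F_{k+1} = F_k). Then
sum_{k=50}^{74} F_k = (F_{76} - 1) - (F_{51} - 1) = F_{76} - F_{51}.
Computing: F_{76} = 3416454622906707, F_{51} = 20365011074, so
Sum = 3416454622906707 - 20365011074 = 3416434257895633.

3416434257895633


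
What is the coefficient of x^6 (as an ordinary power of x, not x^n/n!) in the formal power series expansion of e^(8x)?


The exponential series is e^y = sum_{k>=0} y^k / k!. Substituting y = 8x gives
e^(8x) = sum_{k>=0} 8^k x^k / k!.
So the coefficient of x^n is a^n/n! with a = 8, n = 6:
8^6 / 6! = 262144/720 = 16384/45

16384/45


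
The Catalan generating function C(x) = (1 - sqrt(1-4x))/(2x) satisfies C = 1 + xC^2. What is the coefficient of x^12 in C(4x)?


Substituting x -> 4x scales the n-th coefficient by 4^n, so [x^12] C(4x) = 4^12 * C_12.
C_12 = C(2*12, 12)/(13) = 2704156/13 = 208012.
So 4^12 * 208012 = 16777216 * 208012 = 3489862254592.

3489862254592


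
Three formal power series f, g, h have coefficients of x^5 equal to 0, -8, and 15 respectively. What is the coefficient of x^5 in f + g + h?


Series addition is componentwise:
0 + -8 + 15
= 7

7


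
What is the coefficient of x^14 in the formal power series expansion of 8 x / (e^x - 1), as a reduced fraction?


The exponential generating function for Bernoulli numbers is
x / (e^x - 1) = sum_{k>=0} B_k x^k / k!.
So the coefficient of x^14 in 8 x / (e^x - 1) is 8 B_14 / 14!.
Computing: B_14 = 7/6, 14! = 87178291200, giving
8 * 7/6 / 87178291200 = 1/9340531200.

1/9340531200


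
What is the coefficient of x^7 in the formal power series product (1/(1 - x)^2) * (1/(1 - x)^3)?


Combine the factors: (1/(1 - x)^2) * (1/(1 - x)^3) = 1/(1 - x)^5.
Then use 1/(1 - x)^r = sum_{k>=0} C(k + r - 1, r - 1) x^k with r = 5 and k = 7:
C(11, 4) = 330.

330


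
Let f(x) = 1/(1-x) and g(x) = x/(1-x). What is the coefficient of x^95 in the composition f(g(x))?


First simplify the composition: f(g(x)) = 1/(1 - x/(1-x)) = (1-x)/((1-x) - x) = (1-x)/(1-2x).
Now extract the coefficient. Write (1-x)/(1-2x) = 1/(1-2x) - x/(1-2x).
The coefficient of x^n in 1/(1-2x) is 2^n, and in x/(1-2x) is 2^(n-1) (for n >= 1).
So the coefficient of x^95 is 2^95 - 2^94 = 39614081257132168796771975168 - 19807040628566084398385987584 = 19807040628566084398385987584.

19807040628566084398385987584


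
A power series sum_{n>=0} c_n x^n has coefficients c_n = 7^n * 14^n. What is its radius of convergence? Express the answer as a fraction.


By the root test (Cauchy-Hadamard), the radius is R = 1 / limsup_n |c_n|^(1/n).
Here |c_n|^(1/n) = (7^n * 14^n)^(1/n) = 7 * 14 = 98 for all n.
So R = 1/98 = 1/98.

1/98


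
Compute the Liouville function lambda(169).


The Liouville function is lambda(k) = (-1)^Omega(k), where Omega(k) counts the prime factors of k with multiplicity.
Factoring: 169 = 13 * 13, so Omega(169) = 2.
lambda(169) = (-1)^2 = 1.

1


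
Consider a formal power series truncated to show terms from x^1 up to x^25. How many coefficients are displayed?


From x^1 to x^25 inclusive, the count is 25 - 1 + 1 = 25.

25


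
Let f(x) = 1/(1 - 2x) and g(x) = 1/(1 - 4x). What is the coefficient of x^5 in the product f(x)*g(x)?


The coefficient of x^n in f*g is the Cauchy product: sum_{k=0}^{n} a^k * b^(n-k).
With a=2, b=4, n=5:
sum_{k=0}^{5} 2^k * 4^(5-k)
= 2016

2016


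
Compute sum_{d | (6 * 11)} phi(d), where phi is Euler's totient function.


First, 6 * 11 = 66. One classical identity is sum_{d | n} phi(d) = n (each k in [1, n] has a unique gcd with n, and among the k's with gcd(k, n) = n/d there are phi(d) of them). So the sum equals 66. We also verify directly:
Divisors of 66: 1, 2, 3, 6, 11, 22, 33, 66.
phi values: 1, 1, 2, 2, 10, 10, 20, 20.
Sum = 66.

66


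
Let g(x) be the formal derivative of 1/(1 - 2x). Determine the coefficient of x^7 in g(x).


Differentiate termwise: d/dx sum_{k>=0} 2^k x^k = sum_{k>=1} k 2^k x^(k-1) = sum_{j>=0} (j+1) 2^(j+1) x^j.
Equivalently, d/dx [1/(1 - 2x)] = 2/(1 - 2x)^2.
For j = 7: 8 * 2^8 = 8 * 256 = 2048.

2048


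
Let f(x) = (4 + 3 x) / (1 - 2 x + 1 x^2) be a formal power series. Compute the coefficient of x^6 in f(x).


Write f(x) = sum_{k>=0} a_k x^k. Multiplying both sides by 1 - 2 x + 1 x^2 gives
(1 - 2 x + 1 x^2) sum_{k>=0} a_k x^k = 4 + 3 x.
Matching coefficients:
 x^0: a_0 = 4
 x^1: a_1 - 2 a_0 = 3  =>  a_1 = 2*4 + 3 = 11
 x^k (k >= 2): a_k = 2 a_{k-1} - 1 a_{k-2}.
Iterating: a_2 = 18, a_3 = 25, a_4 = 32, a_5 = 39, a_6 = 46.
So the coefficient of x^6 is 46.

46


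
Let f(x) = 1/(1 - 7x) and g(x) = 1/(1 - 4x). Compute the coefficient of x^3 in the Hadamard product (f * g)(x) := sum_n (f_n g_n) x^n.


f has coefficients f_k = 7^k and g has coefficients g_k = 4^k, so the Hadamard product has coefficient (f*g)_k = 7^k * 4^k = 28^k.
For k = 3: 28^3 = 21952.

21952


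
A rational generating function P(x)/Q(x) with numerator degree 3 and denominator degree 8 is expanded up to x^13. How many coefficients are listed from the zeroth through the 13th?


Expanding up to x^13 gives the coefficients for x^0, x^1, ..., x^13.
That is 13 + 1 = 14 coefficients in total.

14


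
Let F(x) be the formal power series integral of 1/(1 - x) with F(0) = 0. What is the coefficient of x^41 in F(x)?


1/(1 - x) = sum_{k>=0} x^k. Integrating termwise and using F(0) = 0 gives
F(x) = sum_{k>=0} x^(k+1) / (k+1) = sum_{m>=1} x^m / m = -ln(1 - x).
So the coefficient of x^41 is 1/41 = 1/41.

1/41


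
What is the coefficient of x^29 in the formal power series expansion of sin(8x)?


The Maclaurin series is sin(t) = sum_{k>=0} (-1)^k t^(2k+1) / (2k+1)!, so substituting t = 8x, only odd powers of x are nonzero, with coefficient of x^(2k+1) equal to (-1)^k 8^(2k+1) / (2k+1)!.
Write 29 = 2*14 + 1, giving the coefficient (-1)^14 * 8^29 / 29! = 154742504910672534362390528/8841761993739701954543616000000 = 4611686018427387904/263505041412702261046875.

4611686018427387904/263505041412702261046875


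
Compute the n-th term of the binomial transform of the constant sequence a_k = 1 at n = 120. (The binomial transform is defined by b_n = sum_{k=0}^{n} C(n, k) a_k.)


With a_k = 1 for all k, b_n = sum_{k=0}^{n} C(n, k) = 2^n by the binomial theorem.
For n = 120: 2^120 = 1329227995784915872903807060280344576.

1329227995784915872903807060280344576


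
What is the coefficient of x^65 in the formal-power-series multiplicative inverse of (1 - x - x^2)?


Let the inverse be f(x) = sum_{k>=0} a_k x^k. From f(x) * (1 - x - x^2) = 1 and matching coefficients:
 x^0: a_0 = 1.
 x^1: a_1 - a_0 = 0, so a_1 = 1.
 x^k (k >= 2): a_k - a_{k-1} - a_{k-2} = 0, i.e. a_k = a_{k-1} + a_{k-2}.
This is the Fibonacci-type recurrence shifted so that a_0 = a_1 = 1.
Iterating: a_0=1, a_1=1, a_2=2, a_3=3, a_4=5, a_5=8, a_6=13, a_7=21, a_8=34, a_9=55, ...
a_65 = 27777890035288.

27777890035288


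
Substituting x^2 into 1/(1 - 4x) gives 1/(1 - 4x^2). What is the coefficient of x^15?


Since 1/(1 - 4x^2) only has even powers of x,
the coefficient of x^15 (odd) is 0.

0


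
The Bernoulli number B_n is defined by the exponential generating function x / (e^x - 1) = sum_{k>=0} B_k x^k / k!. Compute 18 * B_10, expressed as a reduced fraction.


Bernoulli numbers can also be computed recursively via B_0 = 1 and sum_{j=0}^{m} C(m+1, j) B_j = 0 for m >= 1. Odd-index Bernoulli numbers vanish for k >= 3.
Computing B_10 = 5/66, so 18 * B_10 = 18 * 5/66 = 15/11.

15/11


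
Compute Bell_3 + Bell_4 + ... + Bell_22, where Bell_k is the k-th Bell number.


Recall Bell_k counts set partitions of a k-set (with Bell_0 = 1 by convention).
Bell_3 through Bell_22: 5, 15, 52, 203, 877, 4140, 21147, 115975, 678570, 4213597, 27644437, 190899322, 1382958545, 10480142147, 82864869804, 682076806159, 5832742205057, 51724158235372, 474869816156751, 4506715738447323
Sum = 5 + 15 + 52 + 203 + 877 + 4140 + 21147 + 115975 + 678570 + 4213597 + 27644437 + 190899322 + 1382958545 + 10480142147 + 82864869804 + 682076806159 + 5832742205057 + 51724158235372 + 474869816156751 + 4506715738447323 = 5039919483399498.

5039919483399498


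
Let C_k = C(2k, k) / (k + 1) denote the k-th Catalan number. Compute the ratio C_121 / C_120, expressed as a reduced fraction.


Using C_k = (2k)! / (k! (k+1)!), the ratio C_{k+1}/C_k simplifies to
C_{k+1}/C_k = [(2k+2)! / ((k+1)! (k+2)!)] * [k! (k+1)! / (2k)!]
 = (2k+2)(2k+1) / ((k+1)(k+2)) = 2(2k+1) / (k+2).
For k = 120: 2(2*120 + 1) / (120 + 2) = 482/122 = 241/61.

241/61


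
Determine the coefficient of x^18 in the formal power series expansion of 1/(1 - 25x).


The geometric series identity gives 1/(1 - c x) = sum_{k>=0} c^k x^k, so the coefficient of x^k is c^k.
Here c = 25 and k = 18.
Computing: 25^18 = 14551915228366851806640625

14551915228366851806640625


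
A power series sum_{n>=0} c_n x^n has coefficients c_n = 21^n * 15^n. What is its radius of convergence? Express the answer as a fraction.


By the root test (Cauchy-Hadamard), the radius is R = 1 / limsup_n |c_n|^(1/n).
Here |c_n|^(1/n) = (21^n * 15^n)^(1/n) = 21 * 15 = 315 for all n.
So R = 1/315 = 1/315.

1/315


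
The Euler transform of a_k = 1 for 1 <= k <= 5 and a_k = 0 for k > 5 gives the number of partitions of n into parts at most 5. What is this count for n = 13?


Partitions of 13 into parts at most 5:
Using generating function (1-x)^(-1)(1-x^2)^(-1)...(1-x^5)^(-1),
the coefficient of x^13 = 57

57


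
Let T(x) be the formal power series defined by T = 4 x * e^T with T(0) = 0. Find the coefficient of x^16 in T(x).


Apply the Lagrange inversion formula: if T = 4 x * phi(T) with phi(t) = e^t, then
[x^n] T = 4^n * (1/n) [t^(n-1)] phi(t)^n = 4^n * (1/n) [t^(n-1)] e^(n t) = 4^n * (1/n) * n^(n-1) / (n-1)! = 4^n * n^(n-1) / n!.
When c = 1 this is the Cayley count of rooted labeled trees on n vertices, divided by n!.
For n = 16: 4^16 * 16^15 / 16! = 4294967296 * 1152921504606846976/20922789888000 = 151115727451828646838272/638512875.

151115727451828646838272/638512875


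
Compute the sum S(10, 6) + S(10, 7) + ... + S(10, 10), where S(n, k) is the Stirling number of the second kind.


By definition, S(n, k) counts partitions of an n-set into exactly k nonempty blocks.
Computing row n = 10 for k = 6..10:
S(10, k): 22827, 5880, 750, 45, 1
Sum = 29503.

29503


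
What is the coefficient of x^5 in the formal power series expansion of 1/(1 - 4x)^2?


The general identity 1/(1 - c x)^r = sum_{k>=0} c^k C(k + r - 1, r - 1) x^k follows by substituting y = c x into 1/(1 - y)^r = sum_{k>=0} C(k + r - 1, r - 1) y^k.
For c = 4, r = 2, k = 5:
4^5 * C(6, 1) = 1024 * 6 = 6144.

6144


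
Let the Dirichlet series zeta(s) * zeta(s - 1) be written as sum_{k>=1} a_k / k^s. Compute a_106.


Convolution gives a_k = sum_{d | k} d * 1 = sum_{d | k} d = sigma(k), the sum of positive divisors of k.
For k = 106, the divisors are 1, 2, 53, 106, so
sigma(106) = 1 + 2 + 53 + 106 = 162.

162


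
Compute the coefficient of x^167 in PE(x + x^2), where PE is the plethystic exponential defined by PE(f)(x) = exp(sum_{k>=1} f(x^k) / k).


With f(x) = x + x^2, the exponent is sum_{k>=1} (x^k + x^(2k)) / k = -ln(1 - x) - ln(1 - x^2). Exponentiating:
PE(x + x^2) = 1 / ((1 - x)(1 - x^2)).
This is the generating function for partitions of n into parts of size 1 or 2. The number of 2's can be any j in 0..83, and the rest are 1's, so
[x^167] = floor(167/2) + 1 = 84.

84


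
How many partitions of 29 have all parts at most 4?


Using the generating function (1-x)^(-1)(1-x^2)^(-1)...(1-x^4)^(-1),
the coefficient of x^29 counts these restricted partitions.
Result = 270

270


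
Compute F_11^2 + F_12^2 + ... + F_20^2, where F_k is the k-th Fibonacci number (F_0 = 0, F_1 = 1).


There is a standard identity sum_{k=0}^{N} F_k^2 = F_N * F_{N+1} (proved inductively from the telescoping relation F_k^2 = F_k F_{k+1} - F_{k-1} F_k). Then
sum_{k=11}^{20} F_k^2 = F_20 F_21 - F_10 F_11.
Computing: F_20 = 6765, F_21 = 10946, F_10 = 55, F_11 = 89.
Sum = 6765 * 10946 - 55 * 89 = 74044795.

74044795


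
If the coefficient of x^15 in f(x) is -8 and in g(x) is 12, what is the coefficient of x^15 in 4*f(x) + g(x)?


Scalar multiplication scales coefficients: 4 * -8 = -32.
Then add the g coefficient: -32 + 12
= -20

-20


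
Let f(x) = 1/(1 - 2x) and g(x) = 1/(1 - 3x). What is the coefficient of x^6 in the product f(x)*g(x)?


The coefficient of x^n in f*g is the Cauchy product: sum_{k=0}^{n} a^k * b^(n-k).
With a=2, b=3, n=6:
sum_{k=0}^{6} 2^k * 3^(6-k)
= 2059

2059


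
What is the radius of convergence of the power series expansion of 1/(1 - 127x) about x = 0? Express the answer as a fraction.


Expanding 1/(1 - 127x) = sum_{k>=0} 127^k x^k, the series converges when |127x| < 1, i.e., |x| < 1/127.
So the radius of convergence is 1/127 = 1/127.

1/127


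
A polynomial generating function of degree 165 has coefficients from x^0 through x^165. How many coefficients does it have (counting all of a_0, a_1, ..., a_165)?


A polynomial of degree 165 takes the form a_0 + a_1 x + ... + a_165 x^165.
The number of coefficients is 165 + 1 = 166.

166


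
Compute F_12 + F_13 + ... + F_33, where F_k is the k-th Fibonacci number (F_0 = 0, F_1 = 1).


Use the identity sum_{k=0}^{N} F_k = F_{N+2} - 1 (which follows from F_{k+2} - F_{k+1} = F_k). Then
sum_{k=12}^{33} F_k = (F_{35} - 1) - (F_{13} - 1) = F_{35} - F_{13}.
Computing: F_{35} = 9227465, F_{13} = 233, so
Sum = 9227465 - 233 = 9227232.

9227232


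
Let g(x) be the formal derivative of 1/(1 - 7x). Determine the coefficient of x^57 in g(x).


Differentiate termwise: d/dx sum_{k>=0} 7^k x^k = sum_{k>=1} k 7^k x^(k-1) = sum_{j>=0} (j+1) 7^(j+1) x^j.
Equivalently, d/dx [1/(1 - 7x)] = 7/(1 - 7x)^2.
For j = 57: 58 * 7^58 = 58 * 10367793076318844190248738727596255138212949486449 = 601331998426492963034426846200582798016351070214042.

601331998426492963034426846200582798016351070214042


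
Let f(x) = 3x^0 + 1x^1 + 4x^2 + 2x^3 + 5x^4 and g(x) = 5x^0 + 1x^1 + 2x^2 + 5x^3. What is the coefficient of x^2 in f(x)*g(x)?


Cauchy product at x^2:
3*2 + 1*1 + 4*5
= 27

27


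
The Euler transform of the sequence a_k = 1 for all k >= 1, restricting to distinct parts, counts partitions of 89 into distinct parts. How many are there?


Partitions of 89 into distinct parts can be computed via generating function.
Product (1+x)(1+x^2)(1+x^3)...
The coefficient of x^89 = 173682

173682


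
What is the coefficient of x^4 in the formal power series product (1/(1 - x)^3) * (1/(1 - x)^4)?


Combine the factors: (1/(1 - x)^3) * (1/(1 - x)^4) = 1/(1 - x)^7.
Then use 1/(1 - x)^r = sum_{k>=0} C(k + r - 1, r - 1) x^k with r = 7 and k = 4:
C(10, 6) = 210.

210


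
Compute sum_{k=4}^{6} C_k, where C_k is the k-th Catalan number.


C_4 through C_6: 14, 42, 132
Sum = 14 + 42 + 132
= 188

188


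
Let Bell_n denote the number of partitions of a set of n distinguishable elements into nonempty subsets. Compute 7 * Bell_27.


Bell_27 can be computed from the Bell triangle or from Dobinski's identity Bell_n = (1/e) * sum_{k>=0} k^n / k!.
Computing Bell_27 = 545717047936059989389.
Then 7 * 545717047936059989389 = 3820019335552419925723.

3820019335552419925723


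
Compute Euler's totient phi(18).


phi(n) counts integers in [1, n] coprime to n. Using the multiplicative formula phi(n) = n * prod_{p | n} (1 - 1/p):
18 = 2 * 3^2, so
phi(18) = 18 * (1 - 1/2) * (1 - 1/3) = 6.

6


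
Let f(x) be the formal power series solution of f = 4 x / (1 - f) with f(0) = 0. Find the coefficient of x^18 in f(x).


Apply Lagrange inversion: f = 4 x * phi(f) with phi(t) = 1/(1 - t), so
[x^n] f = 4^n * (1/n) [t^(n-1)] phi(t)^n = 4^n * (1/n) [t^(n-1)] (1 - t)^(-n) = 4^n * (1/n) C(2n - 2, n - 1) = 4^n * C_{n-1}.
For n = 18: C_17 = C(34, 17) / 18 = 2333606220/18 = 129644790.
With the 4^18 = 68719476736 factor, the coefficient is 68719476736 * 129644790 = 8909122130348605440.

8909122130348605440


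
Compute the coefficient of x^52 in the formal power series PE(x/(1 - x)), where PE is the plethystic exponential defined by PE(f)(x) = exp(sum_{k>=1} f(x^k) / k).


For f(x) = x/(1 - x) we have
sum_{k>=1} f(x^k) / k = sum_{k>=1} (1/k) * x^k / (1 - x^k) = sum_{k, m >= 1} x^(k m) / k,
which after exponentiating simplifies to
PE(x/(1 - x)) = prod_{k>=1} 1 / (1 - x^k).
This is the generating function for the partition function p(n), so the coefficient of x^52 is p(52).
Computing p(52) by dynamic programming over parts 1, 2, ..., 52: p(52) = 281589.

281589


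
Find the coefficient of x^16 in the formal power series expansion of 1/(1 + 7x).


Write 1/(1 + c x) = 1/(1 - (-c) x) and apply the geometric-series identity
1/(1 - y) = sum_{k>=0} y^k to get 1/(1 + c x) = sum_{k>=0} (-c)^k x^k.
So the coefficient of x^k is (-c)^k = (-1)^k * c^k.
Here c = 7 and k = 16:
(-7)^16 = 1 * 33232930569601 = 33232930569601

33232930569601


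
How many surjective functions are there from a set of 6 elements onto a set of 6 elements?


By inclusion-exclusion on which target elements are missed, the number of surjections from an n-set onto a k-set is
surj(n, k) = sum_{j=0}^{k} (-1)^j C(k, j) (k - j)^n.
Equivalently surj(n, k) = k! * S(n, k), where S(n, k) is the Stirling number of the second kind.
For n = 6, k = 6:
S(6, 6) = 1, so
surj = 6! * 1 = 720 * 1 = 720.

720


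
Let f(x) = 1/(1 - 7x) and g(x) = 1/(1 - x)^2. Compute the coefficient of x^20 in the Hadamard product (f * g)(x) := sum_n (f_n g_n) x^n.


f has coefficients f_k = 7^k. For g = 1/(1 - x)^2 the coefficient is g_k = C(k + 1, 1) = k + 1. The Hadamard coefficient is (f * g)_k = 7^k * (k + 1).
For k = 20: 7^20 * 21 = 79792266297612001 * 21 = 1675637592249852021.

1675637592249852021


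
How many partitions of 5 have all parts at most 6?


Using the generating function (1-x)^(-1)(1-x^2)^(-1)...(1-x^6)^(-1),
the coefficient of x^5 counts these restricted partitions.
Result = 7

7


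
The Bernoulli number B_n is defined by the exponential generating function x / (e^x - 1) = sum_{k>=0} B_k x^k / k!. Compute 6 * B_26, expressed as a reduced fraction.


Bernoulli numbers can also be computed recursively via B_0 = 1 and sum_{j=0}^{m} C(m+1, j) B_j = 0 for m >= 1. Odd-index Bernoulli numbers vanish for k >= 3.
Computing B_26 = 8553103/6, so 6 * B_26 = 6 * 8553103/6 = 8553103.

8553103


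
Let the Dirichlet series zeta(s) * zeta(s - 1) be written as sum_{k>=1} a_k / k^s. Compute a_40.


Convolution gives a_k = sum_{d | k} d * 1 = sum_{d | k} d = sigma(k), the sum of positive divisors of k.
For k = 40, the divisors are 1, 2, 4, 5, 8, 10, 20, 40, so
sigma(40) = 1 + 2 + 4 + 5 + 8 + 10 + 20 + 40 = 90.

90


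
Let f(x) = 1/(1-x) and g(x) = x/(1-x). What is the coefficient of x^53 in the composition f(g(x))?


First simplify the composition: f(g(x)) = 1/(1 - x/(1-x)) = (1-x)/((1-x) - x) = (1-x)/(1-2x).
Now extract the coefficient. Write (1-x)/(1-2x) = 1/(1-2x) - x/(1-2x).
The coefficient of x^n in 1/(1-2x) is 2^n, and in x/(1-2x) is 2^(n-1) (for n >= 1).
So the coefficient of x^53 is 2^53 - 2^52 = 9007199254740992 - 4503599627370496 = 4503599627370496.

4503599627370496


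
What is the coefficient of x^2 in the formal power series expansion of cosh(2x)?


The Maclaurin series is cosh(t) = sum_{m>=0} t^(2m) / (2m)!, so substituting t = 2x, only even powers of x are nonzero, with coefficient of x^(2m) equal to 2^(2m) / (2m)!.
For x^2 the coefficient is 2^2/2! = 4/2 = 2.

2


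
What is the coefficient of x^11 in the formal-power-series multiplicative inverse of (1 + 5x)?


The inverse is 1/(1 + 5x). Apply the geometric identity 1/(1 - y) = sum_{k>=0} y^k with y = -5x:
1/(1 + 5x) = sum_{k>=0} (-5)^k x^k.
So the coefficient of x^11 is (-5)^11 = -48828125.

-48828125


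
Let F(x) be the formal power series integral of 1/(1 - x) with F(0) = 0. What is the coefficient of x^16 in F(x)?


1/(1 - x) = sum_{k>=0} x^k. Integrating termwise and using F(0) = 0 gives
F(x) = sum_{k>=0} x^(k+1) / (k+1) = sum_{m>=1} x^m / m = -ln(1 - x).
So the coefficient of x^16 is 1/16 = 1/16.

1/16


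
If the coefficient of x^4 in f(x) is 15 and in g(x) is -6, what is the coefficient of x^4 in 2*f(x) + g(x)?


Scalar multiplication scales coefficients: 2 * 15 = 30.
Then add the g coefficient: 30 + -6
= 24

24


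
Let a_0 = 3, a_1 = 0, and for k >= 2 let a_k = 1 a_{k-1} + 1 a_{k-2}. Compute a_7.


Iterating the recurrence forward:
a_0 = 3
a_1 = 0
a_2 = 1*0 + 1*3 = 3
a_3 = 1*3 + 1*0 = 3
a_4 = 1*3 + 1*3 = 6
a_5 = 1*6 + 1*3 = 9
a_6 = 1*9 + 1*6 = 15
a_7 = 1*15 + 1*9 = 24
So a_7 = 24.

24


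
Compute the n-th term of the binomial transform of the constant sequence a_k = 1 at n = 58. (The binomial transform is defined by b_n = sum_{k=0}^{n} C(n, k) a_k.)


With a_k = 1 for all k, b_n = sum_{k=0}^{n} C(n, k) = 2^n by the binomial theorem.
For n = 58: 2^58 = 288230376151711744.

288230376151711744


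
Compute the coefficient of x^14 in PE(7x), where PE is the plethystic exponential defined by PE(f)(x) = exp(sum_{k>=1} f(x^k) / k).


With f(x) = 7x, the exponent is sum_{k>=1} 7 x^k / k = 7 * (-ln(1 - x)). Exponentiating:
PE(7x) = exp(-7 ln(1 - x)) = 1/(1 - x)^7.
By the negative binomial expansion, [x^n] 1/(1 - x)^7 = C(n + 6, 6).
For n = 14: C(20, 6) = 38760.

38760


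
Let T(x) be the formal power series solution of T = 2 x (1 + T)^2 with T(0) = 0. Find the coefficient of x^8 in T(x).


Apply the Lagrange inversion formula: if T = 2 x * phi(T) with phi(t) = (1 + t)^2, then [x^n] T = 2^n * (1/n) [t^(n-1)] phi(t)^n = 2^n * (1/n) [t^(n-1)] (1 + t)^(2n) = 2^n * (1/n) C(2n, n-1).
Using the identity C(2n, n-1) = C(2n, n) * n / (n+1), the unscaled factor equals C(2n, n) / (n+1) = C_n, the n-th Catalan number.
For n = 8: C_8 = C(16, 8) / 9 = 12870/9 = 1430.
With the 2^8 = 256 factor, the coefficient is 256 * 1430 = 366080.

366080


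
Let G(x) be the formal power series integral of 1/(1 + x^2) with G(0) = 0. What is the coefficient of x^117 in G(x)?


1/(1 + x^2) = sum_{j>=0} (-1)^j x^(2j). Integrating termwise with G(0) = 0:
G(x) = sum_{j>=0} (-1)^j x^(2j+1) / (2j+1) = arctan(x).
Only odd powers are nonzero. For x^117 write 117 = 2*58 + 1, giving
(-1)^58 / 117 = 1/117 = 1/117.

1/117


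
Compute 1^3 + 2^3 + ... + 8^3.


This power sum has a closed form given by Faulhaber's formula
sum_{k=1}^{m} k^p = (1 / (p + 1)) * sum_{j=0}^{p} C(p + 1, j) B_j m^(p + 1 - j),
but for small m direct computation is fastest:
1 + 8 + 27 + 64 + 125 + 216 + 343 + 512 = 1296.

1296


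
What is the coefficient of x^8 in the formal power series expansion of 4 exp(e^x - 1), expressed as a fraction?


exp(e^x - 1) is the exponential generating function for the Bell numbers Bell_k: exp(e^x - 1) = sum_{k>=0} Bell_k x^k / k!.
So the coefficient of x^8 in 4 exp(e^x - 1) is 4 Bell_8 / 8!.
Computing: Bell_8 = 4140 and 8! = 40320, giving
4 * 4140/40320 = 23/56.

23/56


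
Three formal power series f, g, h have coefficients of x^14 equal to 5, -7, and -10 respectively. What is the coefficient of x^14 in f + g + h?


Series addition is componentwise:
5 + -7 + -10
= -12

-12


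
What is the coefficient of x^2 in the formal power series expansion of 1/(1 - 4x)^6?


The general identity 1/(1 - c x)^r = sum_{k>=0} c^k C(k + r - 1, r - 1) x^k follows by substituting y = c x into 1/(1 - y)^r = sum_{k>=0} C(k + r - 1, r - 1) y^k.
For c = 4, r = 6, k = 2:
4^2 * C(7, 5) = 16 * 21 = 336.

336


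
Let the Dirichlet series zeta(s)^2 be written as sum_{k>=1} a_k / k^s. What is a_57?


The Dirichlet convolution of the constant function 1 with itself gives (1 * 1)(k) = sum_{d | k} 1 = d(k), the number of positive divisors of k.
Since zeta(s) = sum_{k>=1} 1/k^s, we have zeta(s)^2 = sum_{k>=1} d(k)/k^s, so a_k = d(k).
For k = 57: the divisors are 1, 3, 19, 57.
Count = 4.

4


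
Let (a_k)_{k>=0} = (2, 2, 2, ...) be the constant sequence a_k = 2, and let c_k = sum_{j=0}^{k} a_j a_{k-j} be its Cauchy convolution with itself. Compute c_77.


Since a_j = 2 for all j >= 0, the convolution sum becomes
c_k = sum_{j=0}^{k} 2 * 2 = 4 * (k + 1).
Equivalently, the generating function of (a_k) is 2/(1 - x) and its square is 4/(1 - x)^2 = sum_{k>=0} 4(k + 1) x^k.
For k = 77: 4 * 78 = 312.

312


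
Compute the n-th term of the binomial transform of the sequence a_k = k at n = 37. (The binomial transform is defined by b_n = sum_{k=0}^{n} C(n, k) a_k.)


With a_k = k, b_n = sum_{k=0}^{n} C(n, k) k. Using k * C(n, k) = n * C(n-1, k-1) gives b_n = n * sum_{k>=1} C(n-1, k-1) = n * 2^(n-1).
For n = 37: 37 * 2^36 = 37 * 68719476736 = 2542620639232.

2542620639232


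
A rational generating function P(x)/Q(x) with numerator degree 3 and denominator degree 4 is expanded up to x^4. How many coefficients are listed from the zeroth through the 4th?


Expanding up to x^4 gives the coefficients for x^0, x^1, ..., x^4.
That is 4 + 1 = 5 coefficients in total.

5


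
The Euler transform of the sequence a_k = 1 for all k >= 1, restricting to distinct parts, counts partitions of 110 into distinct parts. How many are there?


Partitions of 110 into distinct parts can be computed via generating function.
Product (1+x)(1+x^2)(1+x^3)...
The coefficient of x^110 = 1004544

1004544


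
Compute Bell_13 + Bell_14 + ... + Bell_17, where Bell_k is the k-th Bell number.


Recall Bell_k counts set partitions of a k-set (with Bell_0 = 1 by convention).
Bell_13 through Bell_17: 27644437, 190899322, 1382958545, 10480142147, 82864869804
Sum = 27644437 + 190899322 + 1382958545 + 10480142147 + 82864869804 = 94946514255.

94946514255


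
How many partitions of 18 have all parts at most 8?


Using the generating function (1-x)^(-1)(1-x^2)^(-1)...(1-x^8)^(-1),
the coefficient of x^18 counts these restricted partitions.
Result = 288

288


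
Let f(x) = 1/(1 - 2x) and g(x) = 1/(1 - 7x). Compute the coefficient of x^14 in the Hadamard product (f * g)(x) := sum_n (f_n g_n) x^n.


f has coefficients f_k = 2^k and g has coefficients g_k = 7^k, so the Hadamard product has coefficient (f*g)_k = 2^k * 7^k = 14^k.
For k = 14: 14^14 = 11112006825558016.

11112006825558016


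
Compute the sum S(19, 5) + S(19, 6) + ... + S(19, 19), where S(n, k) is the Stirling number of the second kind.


By definition, S(n, k) counts partitions of an n-set into exactly k nonempty blocks.
Computing row n = 19 for k = 5..19:
S(19, k): 147589284710, 693081601779, 1492924634839, 1709751003480, 1144614626805, 477297033785, 129413217791, 23466951300, 2892439160, 243577530, 13916778, 527136, 12597, 171, 1
Sum = 5821288827862.

5821288827862


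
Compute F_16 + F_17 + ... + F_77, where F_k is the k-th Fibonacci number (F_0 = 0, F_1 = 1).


Use the identity sum_{k=0}^{N} F_k = F_{N+2} - 1 (which follows from F_{k+2} - F_{k+1} = F_k). Then
sum_{k=16}^{77} F_k = (F_{79} - 1) - (F_{17} - 1) = F_{79} - F_{17}.
Computing: F_{79} = 14472334024676221, F_{17} = 1597, so
Sum = 14472334024676221 - 1597 = 14472334024674624.

14472334024674624


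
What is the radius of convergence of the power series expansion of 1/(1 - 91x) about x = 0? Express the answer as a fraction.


Expanding 1/(1 - 91x) = sum_{k>=0} 91^k x^k, the series converges when |91x| < 1, i.e., |x| < 1/91.
So the radius of convergence is 1/91 = 1/91.

1/91


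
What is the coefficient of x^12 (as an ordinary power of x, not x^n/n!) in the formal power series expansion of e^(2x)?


The exponential series is e^y = sum_{k>=0} y^k / k!. Substituting y = 2x gives
e^(2x) = sum_{k>=0} 2^k x^k / k!.
So the coefficient of x^n is a^n/n! with a = 2, n = 12:
2^12 / 12! = 4096/479001600 = 4/467775

4/467775


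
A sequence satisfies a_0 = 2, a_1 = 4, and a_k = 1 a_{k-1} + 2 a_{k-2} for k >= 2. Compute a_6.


The characteristic equation is t^2 - 1 t - 2 = 0, with roots r_1 = 2 and r_2 = -1 (so c_1 = r_1 + r_2, c_2 = -r_1 r_2 as required).
One can use the closed form a_n = A r_1^n + B r_2^n, but direct iteration is more reliable:
a_0 = 2, a_1 = 4, a_2 = 8, a_3 = 16, a_4 = 32, a_5 = 64, a_6 = 128.
So a_6 = 128.

128


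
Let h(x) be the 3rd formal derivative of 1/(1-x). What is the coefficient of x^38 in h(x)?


Differentiating 3 times: d^3/dx^3 [1/(1-x)] = 3!/(1-x)^4.
The expansion 1/(1-x)^4 = sum_{k>=0} C(k+3, 3) x^k, so the coefficient of x^n in 3!/(1-x)^4 is 3! * C(n+3, 3).
For n = 38: 6 * C(41, 3) = 6 * 10660 = 63960

63960


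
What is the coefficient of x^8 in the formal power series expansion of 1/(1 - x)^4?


The negative binomial / multiset identity is
1/(1 - x)^r = sum_{k>=0} C(k + r - 1, r - 1) x^k.
Here r = 4 and k = 8, so the coefficient is
C(8 + 3, 3) = C(11, 3)
= 165

165


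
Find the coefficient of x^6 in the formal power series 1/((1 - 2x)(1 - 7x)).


By partial fractions or Cauchy convolution:
The coefficient equals sum_{k=0}^{6} 2^k * 7^(6-k).
= 164683

164683


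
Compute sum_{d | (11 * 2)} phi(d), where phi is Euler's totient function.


First, 11 * 2 = 22. One classical identity is sum_{d | n} phi(d) = n (each k in [1, n] has a unique gcd with n, and among the k's with gcd(k, n) = n/d there are phi(d) of them). So the sum equals 22. We also verify directly:
Divisors of 22: 1, 2, 11, 22.
phi values: 1, 1, 10, 10.
Sum = 22.

22


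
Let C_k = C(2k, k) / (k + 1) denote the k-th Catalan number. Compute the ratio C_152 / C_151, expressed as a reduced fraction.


Using C_k = (2k)! / (k! (k+1)!), the ratio C_{k+1}/C_k simplifies to
C_{k+1}/C_k = [(2k+2)! / ((k+1)! (k+2)!)] * [k! (k+1)! / (2k)!]
 = (2k+2)(2k+1) / ((k+1)(k+2)) = 2(2k+1) / (k+2).
For k = 151: 2(2*151 + 1) / (151 + 2) = 606/153 = 202/51.

202/51


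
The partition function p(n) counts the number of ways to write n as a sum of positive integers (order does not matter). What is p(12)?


Using the generating function prod_{k>=1} 1/(1-x^k), we compute p(12).
By dynamic programming over parts 1 through 12:
p(12) = 77

77


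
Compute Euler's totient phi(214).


phi(n) counts integers in [1, n] coprime to n. Using the multiplicative formula phi(n) = n * prod_{p | n} (1 - 1/p):
214 = 2 * 107, so
phi(214) = 214 * (1 - 1/2) * (1 - 1/107) = 106.

106


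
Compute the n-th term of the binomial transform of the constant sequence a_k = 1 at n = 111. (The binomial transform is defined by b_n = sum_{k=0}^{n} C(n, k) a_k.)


With a_k = 1 for all k, b_n = sum_{k=0}^{n} C(n, k) = 2^n by the binomial theorem.
For n = 111: 2^111 = 2596148429267413814265248164610048.

2596148429267413814265248164610048


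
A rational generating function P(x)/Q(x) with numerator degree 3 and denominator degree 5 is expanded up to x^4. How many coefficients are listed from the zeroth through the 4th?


Expanding up to x^4 gives the coefficients for x^0, x^1, ..., x^4.
That is 4 + 1 = 5 coefficients in total.

5


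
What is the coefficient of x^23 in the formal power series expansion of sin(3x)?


The Maclaurin series is sin(t) = sum_{k>=0} (-1)^k t^(2k+1) / (2k+1)!, so substituting t = 3x, only odd powers of x are nonzero, with coefficient of x^(2k+1) equal to (-1)^k 3^(2k+1) / (2k+1)!.
Write 23 = 2*11 + 1, giving the coefficient (-1)^11 * 3^23 / 23! = -94143178827/25852016738884976640000 = -4782969/1313418520494080000.

-4782969/1313418520494080000


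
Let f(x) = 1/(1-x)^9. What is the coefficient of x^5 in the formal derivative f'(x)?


Differentiate: d/dx [ 1/(1-x)^r ] = r / (1-x)^(r+1).
Here r = 9, so f'(x) = 9 / (1-x)^10.
The expansion of 1/(1-x)^(r+1) has coefficient of x^n equal to C(n+r, r).
So the coefficient of x^5 in f'(x) is
9 * C(14, 9) = 9 * 2002 = 18018

18018


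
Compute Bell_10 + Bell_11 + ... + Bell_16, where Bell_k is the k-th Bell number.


Recall Bell_k counts set partitions of a k-set (with Bell_0 = 1 by convention).
Bell_10 through Bell_16: 115975, 678570, 4213597, 27644437, 190899322, 1382958545, 10480142147
Sum = 115975 + 678570 + 4213597 + 27644437 + 190899322 + 1382958545 + 10480142147 = 12086652593.

12086652593


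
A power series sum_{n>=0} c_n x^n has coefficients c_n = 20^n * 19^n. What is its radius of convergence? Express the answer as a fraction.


By the root test (Cauchy-Hadamard), the radius is R = 1 / limsup_n |c_n|^(1/n).
Here |c_n|^(1/n) = (20^n * 19^n)^(1/n) = 20 * 19 = 380 for all n.
So R = 1/380 = 1/380.

1/380


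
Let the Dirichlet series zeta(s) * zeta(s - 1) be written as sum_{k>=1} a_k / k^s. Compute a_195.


Convolution gives a_k = sum_{d | k} d * 1 = sum_{d | k} d = sigma(k), the sum of positive divisors of k.
For k = 195, the divisors are 1, 3, 5, 13, 15, 39, 65, 195, so
sigma(195) = 1 + 3 + 5 + 13 + 15 + 39 + 65 + 195 = 336.

336


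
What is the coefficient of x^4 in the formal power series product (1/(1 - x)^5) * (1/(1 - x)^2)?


Combine the factors: (1/(1 - x)^5) * (1/(1 - x)^2) = 1/(1 - x)^7.
Then use 1/(1 - x)^r = sum_{k>=0} C(k + r - 1, r - 1) x^k with r = 7 and k = 4:
C(10, 6) = 210.

210


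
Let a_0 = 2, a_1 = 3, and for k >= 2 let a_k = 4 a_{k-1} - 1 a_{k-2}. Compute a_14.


Iterating the recurrence forward:
a_0 = 2
a_1 = 3
a_2 = 4*3 - 1*2 = 10
a_3 = 4*10 - 1*3 = 37
a_4 = 4*37 - 1*10 = 138
a_5 = 4*138 - 1*37 = 515
a_6 = 4*515 - 1*138 = 1922
a_7 = 4*1922 - 1*515 = 7173
a_8 = 4*7173 - 1*1922 = 26770
a_9 = 4*26770 - 1*7173 = 99907
a_10 = 4*99907 - 1*26770 = 372858
a_11 = 4*372858 - 1*99907 = 1391525
a_12 = 4*1391525 - 1*372858 = 5193242
a_13 = 4*5193242 - 1*1391525 = 19381443
a_14 = 4*19381443 - 1*5193242 = 72332530
So a_14 = 72332530.

72332530


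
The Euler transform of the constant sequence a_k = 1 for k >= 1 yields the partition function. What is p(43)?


The Euler transform converts the sequence a_k = 1 into the number of integer partitions.
Using the recurrence or dynamic programming:
p(43) = 63261

63261


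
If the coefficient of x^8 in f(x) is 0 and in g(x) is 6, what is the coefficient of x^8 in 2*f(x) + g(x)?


Scalar multiplication scales coefficients: 2 * 0 = 0.
Then add the g coefficient: 0 + 6
= 6

6


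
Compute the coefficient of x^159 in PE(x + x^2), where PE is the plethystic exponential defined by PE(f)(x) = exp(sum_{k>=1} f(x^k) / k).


With f(x) = x + x^2, the exponent is sum_{k>=1} (x^k + x^(2k)) / k = -ln(1 - x) - ln(1 - x^2). Exponentiating:
PE(x + x^2) = 1 / ((1 - x)(1 - x^2)).
This is the generating function for partitions of n into parts of size 1 or 2. The number of 2's can be any j in 0..79, and the rest are 1's, so
[x^159] = floor(159/2) + 1 = 80.

80


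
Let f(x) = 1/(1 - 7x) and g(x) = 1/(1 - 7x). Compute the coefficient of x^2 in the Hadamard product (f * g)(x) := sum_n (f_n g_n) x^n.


f has coefficients f_k = 7^k and g has coefficients g_k = 7^k, so the Hadamard product has coefficient (f*g)_k = 7^k * 7^k = 49^k.
For k = 2: 49^2 = 2401.

2401


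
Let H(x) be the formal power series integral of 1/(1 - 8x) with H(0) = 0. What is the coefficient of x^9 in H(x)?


1/(1 - 8x) = sum_{k>=0} 8^k x^k. Integrating termwise with H(0) = 0:
H(x) = sum_{k>=0} 8^k x^(k+1) / (k+1) = sum_{m>=1} 8^(m-1) x^m / m.
For m = 9: 8^8/9 = 16777216/9 = 16777216/9.

16777216/9


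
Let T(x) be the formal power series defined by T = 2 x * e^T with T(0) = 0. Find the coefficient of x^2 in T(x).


Apply the Lagrange inversion formula: if T = 2 x * phi(T) with phi(t) = e^t, then
[x^n] T = 2^n * (1/n) [t^(n-1)] phi(t)^n = 2^n * (1/n) [t^(n-1)] e^(n t) = 2^n * (1/n) * n^(n-1) / (n-1)! = 2^n * n^(n-1) / n!.
When c = 1 this is the Cayley count of rooted labeled trees on n vertices, divided by n!.
For n = 2: 2^2 * 2^1 / 2! = 4 * 2/2 = 4.

4


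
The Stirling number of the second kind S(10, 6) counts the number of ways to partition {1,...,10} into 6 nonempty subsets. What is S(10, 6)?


Using the explicit formula S(n,k) = (1/k!) sum_{j=0}^{k} (-1)^(k-j) C(k,j) j^n:
S(10, 6) = 22827
Equivalently, S(n,k) is n! times the coefficient of x^n in the EGF (e^x - 1)^k / k!.

22827


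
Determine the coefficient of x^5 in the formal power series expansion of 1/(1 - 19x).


The geometric series identity gives 1/(1 - c x) = sum_{k>=0} c^k x^k, so the coefficient of x^k is c^k.
Here c = 19 and k = 5.
Computing: 19^5 = 2476099

2476099


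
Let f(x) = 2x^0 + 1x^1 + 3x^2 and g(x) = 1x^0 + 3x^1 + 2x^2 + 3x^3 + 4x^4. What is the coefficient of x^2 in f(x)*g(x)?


Cauchy product at x^2:
2*2 + 1*3 + 3*1
= 10

10


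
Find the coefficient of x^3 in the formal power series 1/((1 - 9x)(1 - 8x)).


By partial fractions or Cauchy convolution:
The coefficient equals sum_{k=0}^{3} 9^k * 8^(3-k).
= 2465

2465


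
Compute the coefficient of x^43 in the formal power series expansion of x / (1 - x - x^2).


Let f(x) = sum_{k>=0} a_k x^k. Multiplying f(x) * (1 - x - x^2) = x and matching coefficients gives a_0 = 0, a_1 = 1, and a_k = a_{k-1} + a_{k-2} for k >= 2. These are the Fibonacci numbers F_k.
Iterating from F_0 = 0, F_1 = 1:
F_0=0, F_1=1, F_2=1, F_3=2, F_4=3, F_5=5, F_6=8, F_7=13, F_8=21, F_9=34, ...
F_43 = 433494437.

433494437


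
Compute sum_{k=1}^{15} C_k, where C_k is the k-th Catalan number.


C_1 through C_15: 1, 2, 5, 14, 42, 132, 429, 1430, 4862, 16796, 58786, 208012, 742900, 2674440, 9694845
Sum = 1 + 2 + 5 + 14 + 42 + 132 + 429 + 1430 + 4862 + 16796 + 58786 + 208012 + 742900 + 2674440 + 9694845
= 13402696

13402696


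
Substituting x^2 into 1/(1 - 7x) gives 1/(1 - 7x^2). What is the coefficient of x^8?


The coefficient of x^(2m) in 1/(1 - 7x^2) is 7^m.
With n = 8 = 2*4, the coefficient is 7^4 = 2401.

2401


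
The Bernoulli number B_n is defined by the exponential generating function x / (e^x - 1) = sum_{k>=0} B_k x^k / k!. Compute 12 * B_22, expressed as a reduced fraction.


Bernoulli numbers can also be computed recursively via B_0 = 1 and sum_{j=0}^{m} C(m+1, j) B_j = 0 for m >= 1. Odd-index Bernoulli numbers vanish for k >= 3.
Computing B_22 = 854513/138, so 12 * B_22 = 12 * 854513/138 = 1709026/23.

1709026/23


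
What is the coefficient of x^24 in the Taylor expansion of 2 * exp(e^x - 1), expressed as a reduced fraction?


exp(e^x - 1) = sum_{k>=0} Bell_k x^k / k!, where Bell_k is the k-th Bell number.
So the coefficient of x^24 is 2 * Bell_24 / 24!.
Computing: Bell_24 = 445958869294805289 and 24! = 620448401733239439360000, giving
2 * 445958869294805289/620448401733239439360000 = 148652956431601763/103408066955539906560000.

148652956431601763/103408066955539906560000
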